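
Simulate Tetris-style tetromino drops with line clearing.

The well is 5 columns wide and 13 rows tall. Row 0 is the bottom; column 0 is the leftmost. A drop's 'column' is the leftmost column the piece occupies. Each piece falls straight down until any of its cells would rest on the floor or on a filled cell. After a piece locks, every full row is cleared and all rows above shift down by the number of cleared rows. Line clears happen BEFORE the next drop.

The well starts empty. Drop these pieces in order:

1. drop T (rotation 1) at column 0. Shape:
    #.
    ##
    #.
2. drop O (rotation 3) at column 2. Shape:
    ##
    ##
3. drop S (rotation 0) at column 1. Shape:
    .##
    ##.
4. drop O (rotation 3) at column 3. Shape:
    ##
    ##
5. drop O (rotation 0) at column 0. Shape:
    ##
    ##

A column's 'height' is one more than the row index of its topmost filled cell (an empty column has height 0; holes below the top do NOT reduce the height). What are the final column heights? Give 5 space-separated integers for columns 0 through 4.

Answer: 5 5 4 6 6

Derivation:
Drop 1: T rot1 at col 0 lands with bottom-row=0; cleared 0 line(s) (total 0); column heights now [3 2 0 0 0], max=3
Drop 2: O rot3 at col 2 lands with bottom-row=0; cleared 0 line(s) (total 0); column heights now [3 2 2 2 0], max=3
Drop 3: S rot0 at col 1 lands with bottom-row=2; cleared 0 line(s) (total 0); column heights now [3 3 4 4 0], max=4
Drop 4: O rot3 at col 3 lands with bottom-row=4; cleared 0 line(s) (total 0); column heights now [3 3 4 6 6], max=6
Drop 5: O rot0 at col 0 lands with bottom-row=3; cleared 0 line(s) (total 0); column heights now [5 5 4 6 6], max=6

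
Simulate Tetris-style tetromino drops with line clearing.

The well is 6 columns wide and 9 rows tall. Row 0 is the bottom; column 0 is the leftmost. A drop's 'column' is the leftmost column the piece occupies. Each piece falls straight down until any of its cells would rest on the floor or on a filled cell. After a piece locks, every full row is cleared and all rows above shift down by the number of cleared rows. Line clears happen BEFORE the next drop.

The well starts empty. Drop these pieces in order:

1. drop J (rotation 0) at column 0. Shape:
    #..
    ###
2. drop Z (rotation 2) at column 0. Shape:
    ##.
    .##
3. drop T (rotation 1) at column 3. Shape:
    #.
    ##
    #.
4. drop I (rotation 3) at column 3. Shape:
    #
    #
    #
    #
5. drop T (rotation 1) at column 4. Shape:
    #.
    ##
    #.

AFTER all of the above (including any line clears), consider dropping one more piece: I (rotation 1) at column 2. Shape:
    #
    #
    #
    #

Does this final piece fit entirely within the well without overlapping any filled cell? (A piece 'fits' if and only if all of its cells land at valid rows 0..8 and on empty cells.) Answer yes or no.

Drop 1: J rot0 at col 0 lands with bottom-row=0; cleared 0 line(s) (total 0); column heights now [2 1 1 0 0 0], max=2
Drop 2: Z rot2 at col 0 lands with bottom-row=1; cleared 0 line(s) (total 0); column heights now [3 3 2 0 0 0], max=3
Drop 3: T rot1 at col 3 lands with bottom-row=0; cleared 0 line(s) (total 0); column heights now [3 3 2 3 2 0], max=3
Drop 4: I rot3 at col 3 lands with bottom-row=3; cleared 0 line(s) (total 0); column heights now [3 3 2 7 2 0], max=7
Drop 5: T rot1 at col 4 lands with bottom-row=2; cleared 0 line(s) (total 0); column heights now [3 3 2 7 5 4], max=7
Test piece I rot1 at col 2 (width 1): heights before test = [3 3 2 7 5 4]; fits = True

Answer: yes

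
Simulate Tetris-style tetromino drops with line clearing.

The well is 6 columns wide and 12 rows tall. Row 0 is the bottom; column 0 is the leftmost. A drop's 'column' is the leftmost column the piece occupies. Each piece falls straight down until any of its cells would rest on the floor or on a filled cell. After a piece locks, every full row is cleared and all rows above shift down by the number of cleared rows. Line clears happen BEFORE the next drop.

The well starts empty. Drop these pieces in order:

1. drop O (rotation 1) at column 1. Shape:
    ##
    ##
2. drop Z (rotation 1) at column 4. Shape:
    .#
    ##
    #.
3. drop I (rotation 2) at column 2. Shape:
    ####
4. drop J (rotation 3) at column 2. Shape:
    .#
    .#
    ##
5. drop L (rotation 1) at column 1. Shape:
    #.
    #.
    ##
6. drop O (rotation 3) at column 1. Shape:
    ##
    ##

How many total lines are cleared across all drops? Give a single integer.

Answer: 0

Derivation:
Drop 1: O rot1 at col 1 lands with bottom-row=0; cleared 0 line(s) (total 0); column heights now [0 2 2 0 0 0], max=2
Drop 2: Z rot1 at col 4 lands with bottom-row=0; cleared 0 line(s) (total 0); column heights now [0 2 2 0 2 3], max=3
Drop 3: I rot2 at col 2 lands with bottom-row=3; cleared 0 line(s) (total 0); column heights now [0 2 4 4 4 4], max=4
Drop 4: J rot3 at col 2 lands with bottom-row=4; cleared 0 line(s) (total 0); column heights now [0 2 5 7 4 4], max=7
Drop 5: L rot1 at col 1 lands with bottom-row=5; cleared 0 line(s) (total 0); column heights now [0 8 6 7 4 4], max=8
Drop 6: O rot3 at col 1 lands with bottom-row=8; cleared 0 line(s) (total 0); column heights now [0 10 10 7 4 4], max=10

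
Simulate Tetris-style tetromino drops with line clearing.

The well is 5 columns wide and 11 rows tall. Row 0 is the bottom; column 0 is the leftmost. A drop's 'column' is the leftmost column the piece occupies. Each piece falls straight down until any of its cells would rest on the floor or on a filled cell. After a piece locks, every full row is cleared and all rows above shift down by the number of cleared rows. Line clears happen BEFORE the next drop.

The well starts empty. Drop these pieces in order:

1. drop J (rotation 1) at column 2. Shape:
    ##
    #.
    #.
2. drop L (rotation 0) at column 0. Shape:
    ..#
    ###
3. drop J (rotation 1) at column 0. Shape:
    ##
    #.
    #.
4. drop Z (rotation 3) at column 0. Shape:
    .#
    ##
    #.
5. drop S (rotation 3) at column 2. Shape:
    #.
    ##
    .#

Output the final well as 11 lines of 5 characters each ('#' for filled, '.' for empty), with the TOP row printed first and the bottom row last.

Answer: .....
.#...
##...
#....
###..
#.##.
#.##.
###..
..##.
..#..
..#..

Derivation:
Drop 1: J rot1 at col 2 lands with bottom-row=0; cleared 0 line(s) (total 0); column heights now [0 0 3 3 0], max=3
Drop 2: L rot0 at col 0 lands with bottom-row=3; cleared 0 line(s) (total 0); column heights now [4 4 5 3 0], max=5
Drop 3: J rot1 at col 0 lands with bottom-row=4; cleared 0 line(s) (total 0); column heights now [7 7 5 3 0], max=7
Drop 4: Z rot3 at col 0 lands with bottom-row=7; cleared 0 line(s) (total 0); column heights now [9 10 5 3 0], max=10
Drop 5: S rot3 at col 2 lands with bottom-row=4; cleared 0 line(s) (total 0); column heights now [9 10 7 6 0], max=10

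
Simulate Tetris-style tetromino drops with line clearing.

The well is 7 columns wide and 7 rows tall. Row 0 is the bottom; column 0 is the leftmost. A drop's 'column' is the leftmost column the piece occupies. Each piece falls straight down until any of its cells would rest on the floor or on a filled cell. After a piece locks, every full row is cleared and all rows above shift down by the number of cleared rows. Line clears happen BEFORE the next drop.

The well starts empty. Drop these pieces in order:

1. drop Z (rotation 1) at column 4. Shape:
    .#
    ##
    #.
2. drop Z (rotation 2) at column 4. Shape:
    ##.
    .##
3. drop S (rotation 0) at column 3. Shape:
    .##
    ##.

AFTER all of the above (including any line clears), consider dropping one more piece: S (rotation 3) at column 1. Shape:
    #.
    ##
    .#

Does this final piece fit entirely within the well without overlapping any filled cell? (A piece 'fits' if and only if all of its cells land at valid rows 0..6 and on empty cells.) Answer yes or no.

Answer: yes

Derivation:
Drop 1: Z rot1 at col 4 lands with bottom-row=0; cleared 0 line(s) (total 0); column heights now [0 0 0 0 2 3 0], max=3
Drop 2: Z rot2 at col 4 lands with bottom-row=3; cleared 0 line(s) (total 0); column heights now [0 0 0 0 5 5 4], max=5
Drop 3: S rot0 at col 3 lands with bottom-row=5; cleared 0 line(s) (total 0); column heights now [0 0 0 6 7 7 4], max=7
Test piece S rot3 at col 1 (width 2): heights before test = [0 0 0 6 7 7 4]; fits = True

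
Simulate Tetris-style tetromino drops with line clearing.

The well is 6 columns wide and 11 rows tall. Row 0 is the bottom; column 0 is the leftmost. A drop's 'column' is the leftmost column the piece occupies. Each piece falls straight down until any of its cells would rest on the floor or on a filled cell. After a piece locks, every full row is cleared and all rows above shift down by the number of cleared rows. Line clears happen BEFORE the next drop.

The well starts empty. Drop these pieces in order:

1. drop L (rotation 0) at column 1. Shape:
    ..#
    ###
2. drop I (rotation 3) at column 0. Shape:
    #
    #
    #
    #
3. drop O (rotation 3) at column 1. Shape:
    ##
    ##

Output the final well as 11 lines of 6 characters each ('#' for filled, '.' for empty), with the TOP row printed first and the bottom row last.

Answer: ......
......
......
......
......
......
......
#.....
###...
####..
####..

Derivation:
Drop 1: L rot0 at col 1 lands with bottom-row=0; cleared 0 line(s) (total 0); column heights now [0 1 1 2 0 0], max=2
Drop 2: I rot3 at col 0 lands with bottom-row=0; cleared 0 line(s) (total 0); column heights now [4 1 1 2 0 0], max=4
Drop 3: O rot3 at col 1 lands with bottom-row=1; cleared 0 line(s) (total 0); column heights now [4 3 3 2 0 0], max=4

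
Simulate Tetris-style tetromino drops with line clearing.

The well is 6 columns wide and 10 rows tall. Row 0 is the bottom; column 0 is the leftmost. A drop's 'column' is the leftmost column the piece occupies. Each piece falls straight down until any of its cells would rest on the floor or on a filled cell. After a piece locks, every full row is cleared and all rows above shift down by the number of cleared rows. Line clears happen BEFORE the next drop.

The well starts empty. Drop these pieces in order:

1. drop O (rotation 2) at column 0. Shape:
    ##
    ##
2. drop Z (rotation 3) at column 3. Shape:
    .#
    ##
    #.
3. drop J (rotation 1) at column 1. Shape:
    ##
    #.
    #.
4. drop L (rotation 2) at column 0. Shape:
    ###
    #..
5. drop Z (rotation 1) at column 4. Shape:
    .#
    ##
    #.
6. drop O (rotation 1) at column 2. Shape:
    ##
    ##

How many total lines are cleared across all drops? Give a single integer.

Drop 1: O rot2 at col 0 lands with bottom-row=0; cleared 0 line(s) (total 0); column heights now [2 2 0 0 0 0], max=2
Drop 2: Z rot3 at col 3 lands with bottom-row=0; cleared 0 line(s) (total 0); column heights now [2 2 0 2 3 0], max=3
Drop 3: J rot1 at col 1 lands with bottom-row=2; cleared 0 line(s) (total 0); column heights now [2 5 5 2 3 0], max=5
Drop 4: L rot2 at col 0 lands with bottom-row=4; cleared 0 line(s) (total 0); column heights now [6 6 6 2 3 0], max=6
Drop 5: Z rot1 at col 4 lands with bottom-row=3; cleared 0 line(s) (total 0); column heights now [6 6 6 2 5 6], max=6
Drop 6: O rot1 at col 2 lands with bottom-row=6; cleared 0 line(s) (total 0); column heights now [6 6 8 8 5 6], max=8

Answer: 0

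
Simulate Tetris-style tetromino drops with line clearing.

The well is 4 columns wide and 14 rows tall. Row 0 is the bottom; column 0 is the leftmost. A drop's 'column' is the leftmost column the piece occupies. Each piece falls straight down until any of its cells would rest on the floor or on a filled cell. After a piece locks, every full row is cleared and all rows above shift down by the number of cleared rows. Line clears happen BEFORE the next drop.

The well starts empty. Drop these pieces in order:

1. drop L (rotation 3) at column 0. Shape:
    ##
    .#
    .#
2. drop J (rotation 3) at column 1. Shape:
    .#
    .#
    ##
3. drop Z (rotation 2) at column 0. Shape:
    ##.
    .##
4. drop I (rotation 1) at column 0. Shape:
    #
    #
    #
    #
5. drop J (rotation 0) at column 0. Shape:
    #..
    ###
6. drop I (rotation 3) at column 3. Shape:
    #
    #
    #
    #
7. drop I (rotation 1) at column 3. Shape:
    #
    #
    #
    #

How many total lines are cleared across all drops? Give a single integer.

Answer: 0

Derivation:
Drop 1: L rot3 at col 0 lands with bottom-row=0; cleared 0 line(s) (total 0); column heights now [3 3 0 0], max=3
Drop 2: J rot3 at col 1 lands with bottom-row=3; cleared 0 line(s) (total 0); column heights now [3 4 6 0], max=6
Drop 3: Z rot2 at col 0 lands with bottom-row=6; cleared 0 line(s) (total 0); column heights now [8 8 7 0], max=8
Drop 4: I rot1 at col 0 lands with bottom-row=8; cleared 0 line(s) (total 0); column heights now [12 8 7 0], max=12
Drop 5: J rot0 at col 0 lands with bottom-row=12; cleared 0 line(s) (total 0); column heights now [14 13 13 0], max=14
Drop 6: I rot3 at col 3 lands with bottom-row=0; cleared 0 line(s) (total 0); column heights now [14 13 13 4], max=14
Drop 7: I rot1 at col 3 lands with bottom-row=4; cleared 0 line(s) (total 0); column heights now [14 13 13 8], max=14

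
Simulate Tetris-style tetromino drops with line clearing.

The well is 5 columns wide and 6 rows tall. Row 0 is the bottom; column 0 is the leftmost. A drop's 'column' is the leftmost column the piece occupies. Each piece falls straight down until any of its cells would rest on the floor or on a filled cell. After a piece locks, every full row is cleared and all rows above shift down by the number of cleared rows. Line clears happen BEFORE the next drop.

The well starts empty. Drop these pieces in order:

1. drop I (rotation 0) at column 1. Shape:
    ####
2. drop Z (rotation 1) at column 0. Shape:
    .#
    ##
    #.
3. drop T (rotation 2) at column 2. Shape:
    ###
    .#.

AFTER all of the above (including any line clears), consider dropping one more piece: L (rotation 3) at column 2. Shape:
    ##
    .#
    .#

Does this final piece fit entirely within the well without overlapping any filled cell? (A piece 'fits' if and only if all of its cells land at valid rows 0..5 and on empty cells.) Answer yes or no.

Answer: yes

Derivation:
Drop 1: I rot0 at col 1 lands with bottom-row=0; cleared 0 line(s) (total 0); column heights now [0 1 1 1 1], max=1
Drop 2: Z rot1 at col 0 lands with bottom-row=0; cleared 1 line(s) (total 1); column heights now [1 2 0 0 0], max=2
Drop 3: T rot2 at col 2 lands with bottom-row=0; cleared 0 line(s) (total 1); column heights now [1 2 2 2 2], max=2
Test piece L rot3 at col 2 (width 2): heights before test = [1 2 2 2 2]; fits = True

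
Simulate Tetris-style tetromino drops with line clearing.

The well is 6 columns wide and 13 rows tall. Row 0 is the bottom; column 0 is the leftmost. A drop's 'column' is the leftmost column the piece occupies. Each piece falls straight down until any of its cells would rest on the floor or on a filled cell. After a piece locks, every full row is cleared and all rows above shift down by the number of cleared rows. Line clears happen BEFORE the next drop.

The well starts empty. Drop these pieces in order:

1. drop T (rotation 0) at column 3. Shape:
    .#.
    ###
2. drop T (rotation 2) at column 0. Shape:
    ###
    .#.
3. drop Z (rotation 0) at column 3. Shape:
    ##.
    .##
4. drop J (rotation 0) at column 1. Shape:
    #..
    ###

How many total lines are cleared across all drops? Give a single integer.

Drop 1: T rot0 at col 3 lands with bottom-row=0; cleared 0 line(s) (total 0); column heights now [0 0 0 1 2 1], max=2
Drop 2: T rot2 at col 0 lands with bottom-row=0; cleared 0 line(s) (total 0); column heights now [2 2 2 1 2 1], max=2
Drop 3: Z rot0 at col 3 lands with bottom-row=2; cleared 0 line(s) (total 0); column heights now [2 2 2 4 4 3], max=4
Drop 4: J rot0 at col 1 lands with bottom-row=4; cleared 0 line(s) (total 0); column heights now [2 6 5 5 4 3], max=6

Answer: 0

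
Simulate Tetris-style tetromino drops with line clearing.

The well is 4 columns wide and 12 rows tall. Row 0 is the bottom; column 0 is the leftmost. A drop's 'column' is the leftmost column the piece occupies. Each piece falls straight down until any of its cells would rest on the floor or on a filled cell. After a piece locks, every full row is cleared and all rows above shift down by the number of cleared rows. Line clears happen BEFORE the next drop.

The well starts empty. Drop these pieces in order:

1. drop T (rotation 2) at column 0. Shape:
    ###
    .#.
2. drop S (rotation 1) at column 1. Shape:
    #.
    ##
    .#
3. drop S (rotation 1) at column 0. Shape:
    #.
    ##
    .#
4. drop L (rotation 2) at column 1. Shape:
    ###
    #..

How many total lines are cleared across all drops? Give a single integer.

Drop 1: T rot2 at col 0 lands with bottom-row=0; cleared 0 line(s) (total 0); column heights now [2 2 2 0], max=2
Drop 2: S rot1 at col 1 lands with bottom-row=2; cleared 0 line(s) (total 0); column heights now [2 5 4 0], max=5
Drop 3: S rot1 at col 0 lands with bottom-row=5; cleared 0 line(s) (total 0); column heights now [8 7 4 0], max=8
Drop 4: L rot2 at col 1 lands with bottom-row=7; cleared 0 line(s) (total 0); column heights now [8 9 9 9], max=9

Answer: 0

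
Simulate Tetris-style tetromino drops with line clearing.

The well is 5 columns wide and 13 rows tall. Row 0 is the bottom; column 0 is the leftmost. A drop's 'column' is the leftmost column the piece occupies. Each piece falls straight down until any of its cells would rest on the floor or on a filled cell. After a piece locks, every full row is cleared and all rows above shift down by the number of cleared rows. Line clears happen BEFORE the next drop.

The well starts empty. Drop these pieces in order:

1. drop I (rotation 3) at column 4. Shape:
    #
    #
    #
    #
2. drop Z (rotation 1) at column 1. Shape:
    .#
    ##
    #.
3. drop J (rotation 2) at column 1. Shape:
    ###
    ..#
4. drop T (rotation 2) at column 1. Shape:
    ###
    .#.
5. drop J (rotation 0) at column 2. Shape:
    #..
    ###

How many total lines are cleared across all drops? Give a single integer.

Drop 1: I rot3 at col 4 lands with bottom-row=0; cleared 0 line(s) (total 0); column heights now [0 0 0 0 4], max=4
Drop 2: Z rot1 at col 1 lands with bottom-row=0; cleared 0 line(s) (total 0); column heights now [0 2 3 0 4], max=4
Drop 3: J rot2 at col 1 lands with bottom-row=2; cleared 0 line(s) (total 0); column heights now [0 4 4 4 4], max=4
Drop 4: T rot2 at col 1 lands with bottom-row=4; cleared 0 line(s) (total 0); column heights now [0 6 6 6 4], max=6
Drop 5: J rot0 at col 2 lands with bottom-row=6; cleared 0 line(s) (total 0); column heights now [0 6 8 7 7], max=8

Answer: 0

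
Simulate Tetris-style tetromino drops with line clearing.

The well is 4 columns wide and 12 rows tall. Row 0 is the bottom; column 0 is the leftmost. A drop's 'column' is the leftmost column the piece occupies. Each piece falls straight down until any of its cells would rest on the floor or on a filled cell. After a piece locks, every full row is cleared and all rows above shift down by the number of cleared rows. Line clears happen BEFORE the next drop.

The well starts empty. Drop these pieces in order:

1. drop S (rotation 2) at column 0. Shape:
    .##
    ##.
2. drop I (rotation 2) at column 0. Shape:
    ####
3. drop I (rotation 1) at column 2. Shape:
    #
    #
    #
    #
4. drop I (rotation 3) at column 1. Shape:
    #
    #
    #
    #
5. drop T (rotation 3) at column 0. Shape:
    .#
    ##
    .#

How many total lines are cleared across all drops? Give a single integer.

Drop 1: S rot2 at col 0 lands with bottom-row=0; cleared 0 line(s) (total 0); column heights now [1 2 2 0], max=2
Drop 2: I rot2 at col 0 lands with bottom-row=2; cleared 1 line(s) (total 1); column heights now [1 2 2 0], max=2
Drop 3: I rot1 at col 2 lands with bottom-row=2; cleared 0 line(s) (total 1); column heights now [1 2 6 0], max=6
Drop 4: I rot3 at col 1 lands with bottom-row=2; cleared 0 line(s) (total 1); column heights now [1 6 6 0], max=6
Drop 5: T rot3 at col 0 lands with bottom-row=6; cleared 0 line(s) (total 1); column heights now [8 9 6 0], max=9

Answer: 1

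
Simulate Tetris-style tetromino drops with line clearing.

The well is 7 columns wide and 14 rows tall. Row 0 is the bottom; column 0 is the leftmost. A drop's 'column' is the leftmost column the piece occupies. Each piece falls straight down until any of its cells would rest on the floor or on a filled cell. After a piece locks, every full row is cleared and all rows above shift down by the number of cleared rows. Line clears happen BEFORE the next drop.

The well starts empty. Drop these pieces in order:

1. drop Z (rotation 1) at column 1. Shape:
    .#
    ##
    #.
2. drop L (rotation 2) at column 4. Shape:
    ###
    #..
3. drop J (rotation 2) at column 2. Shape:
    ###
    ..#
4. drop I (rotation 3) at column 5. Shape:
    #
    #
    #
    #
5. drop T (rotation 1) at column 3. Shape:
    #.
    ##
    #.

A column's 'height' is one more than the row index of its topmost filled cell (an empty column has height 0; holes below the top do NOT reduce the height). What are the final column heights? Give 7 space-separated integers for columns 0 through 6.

Answer: 0 2 4 7 6 6 2

Derivation:
Drop 1: Z rot1 at col 1 lands with bottom-row=0; cleared 0 line(s) (total 0); column heights now [0 2 3 0 0 0 0], max=3
Drop 2: L rot2 at col 4 lands with bottom-row=0; cleared 0 line(s) (total 0); column heights now [0 2 3 0 2 2 2], max=3
Drop 3: J rot2 at col 2 lands with bottom-row=2; cleared 0 line(s) (total 0); column heights now [0 2 4 4 4 2 2], max=4
Drop 4: I rot3 at col 5 lands with bottom-row=2; cleared 0 line(s) (total 0); column heights now [0 2 4 4 4 6 2], max=6
Drop 5: T rot1 at col 3 lands with bottom-row=4; cleared 0 line(s) (total 0); column heights now [0 2 4 7 6 6 2], max=7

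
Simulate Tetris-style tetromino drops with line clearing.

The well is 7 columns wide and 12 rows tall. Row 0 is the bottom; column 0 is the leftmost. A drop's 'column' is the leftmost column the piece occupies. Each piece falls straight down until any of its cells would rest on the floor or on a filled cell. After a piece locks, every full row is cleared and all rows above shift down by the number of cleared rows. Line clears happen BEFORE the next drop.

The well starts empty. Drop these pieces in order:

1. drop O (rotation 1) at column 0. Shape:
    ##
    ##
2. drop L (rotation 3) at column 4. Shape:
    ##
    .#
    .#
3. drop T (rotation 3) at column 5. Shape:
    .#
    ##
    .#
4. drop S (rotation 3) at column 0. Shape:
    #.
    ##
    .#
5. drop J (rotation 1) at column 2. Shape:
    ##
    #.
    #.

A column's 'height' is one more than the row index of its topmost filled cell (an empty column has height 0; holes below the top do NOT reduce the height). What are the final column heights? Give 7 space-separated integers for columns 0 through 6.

Drop 1: O rot1 at col 0 lands with bottom-row=0; cleared 0 line(s) (total 0); column heights now [2 2 0 0 0 0 0], max=2
Drop 2: L rot3 at col 4 lands with bottom-row=0; cleared 0 line(s) (total 0); column heights now [2 2 0 0 3 3 0], max=3
Drop 3: T rot3 at col 5 lands with bottom-row=2; cleared 0 line(s) (total 0); column heights now [2 2 0 0 3 4 5], max=5
Drop 4: S rot3 at col 0 lands with bottom-row=2; cleared 0 line(s) (total 0); column heights now [5 4 0 0 3 4 5], max=5
Drop 5: J rot1 at col 2 lands with bottom-row=0; cleared 0 line(s) (total 0); column heights now [5 4 3 3 3 4 5], max=5

Answer: 5 4 3 3 3 4 5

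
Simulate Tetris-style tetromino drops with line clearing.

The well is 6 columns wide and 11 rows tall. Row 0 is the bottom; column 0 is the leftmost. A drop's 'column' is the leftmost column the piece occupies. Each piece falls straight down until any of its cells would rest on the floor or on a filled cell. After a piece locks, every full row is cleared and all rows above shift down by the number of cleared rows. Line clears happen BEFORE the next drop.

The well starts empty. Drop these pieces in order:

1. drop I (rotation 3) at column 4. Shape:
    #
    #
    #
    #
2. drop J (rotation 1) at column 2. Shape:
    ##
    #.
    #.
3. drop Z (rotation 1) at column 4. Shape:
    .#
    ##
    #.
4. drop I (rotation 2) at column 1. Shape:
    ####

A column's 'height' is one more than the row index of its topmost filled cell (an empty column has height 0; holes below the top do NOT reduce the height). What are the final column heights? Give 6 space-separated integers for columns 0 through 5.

Drop 1: I rot3 at col 4 lands with bottom-row=0; cleared 0 line(s) (total 0); column heights now [0 0 0 0 4 0], max=4
Drop 2: J rot1 at col 2 lands with bottom-row=0; cleared 0 line(s) (total 0); column heights now [0 0 3 3 4 0], max=4
Drop 3: Z rot1 at col 4 lands with bottom-row=4; cleared 0 line(s) (total 0); column heights now [0 0 3 3 6 7], max=7
Drop 4: I rot2 at col 1 lands with bottom-row=6; cleared 0 line(s) (total 0); column heights now [0 7 7 7 7 7], max=7

Answer: 0 7 7 7 7 7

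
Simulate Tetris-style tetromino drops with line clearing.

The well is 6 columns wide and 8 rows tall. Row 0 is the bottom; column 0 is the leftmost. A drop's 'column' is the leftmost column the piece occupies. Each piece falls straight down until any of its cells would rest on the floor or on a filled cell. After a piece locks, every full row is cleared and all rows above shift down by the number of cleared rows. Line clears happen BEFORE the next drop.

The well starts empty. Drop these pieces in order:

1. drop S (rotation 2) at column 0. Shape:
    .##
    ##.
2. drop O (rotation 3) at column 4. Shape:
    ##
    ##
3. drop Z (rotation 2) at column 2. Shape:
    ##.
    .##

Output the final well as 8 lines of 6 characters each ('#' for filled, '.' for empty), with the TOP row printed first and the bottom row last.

Answer: ......
......
......
......
..##..
...##.
.##.##
##..##

Derivation:
Drop 1: S rot2 at col 0 lands with bottom-row=0; cleared 0 line(s) (total 0); column heights now [1 2 2 0 0 0], max=2
Drop 2: O rot3 at col 4 lands with bottom-row=0; cleared 0 line(s) (total 0); column heights now [1 2 2 0 2 2], max=2
Drop 3: Z rot2 at col 2 lands with bottom-row=2; cleared 0 line(s) (total 0); column heights now [1 2 4 4 3 2], max=4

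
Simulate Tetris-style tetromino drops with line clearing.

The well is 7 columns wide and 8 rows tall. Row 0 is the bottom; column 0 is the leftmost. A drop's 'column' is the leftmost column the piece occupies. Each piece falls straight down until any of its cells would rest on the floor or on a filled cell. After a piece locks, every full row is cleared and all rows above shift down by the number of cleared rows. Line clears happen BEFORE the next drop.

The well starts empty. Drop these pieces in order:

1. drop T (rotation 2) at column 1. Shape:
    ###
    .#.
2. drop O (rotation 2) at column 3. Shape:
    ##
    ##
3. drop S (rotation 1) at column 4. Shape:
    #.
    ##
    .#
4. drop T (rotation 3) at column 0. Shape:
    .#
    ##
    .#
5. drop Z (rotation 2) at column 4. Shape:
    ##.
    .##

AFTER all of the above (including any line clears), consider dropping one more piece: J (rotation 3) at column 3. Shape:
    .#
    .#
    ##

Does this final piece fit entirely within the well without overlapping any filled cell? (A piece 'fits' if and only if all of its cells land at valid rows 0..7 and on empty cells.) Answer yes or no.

Answer: no

Derivation:
Drop 1: T rot2 at col 1 lands with bottom-row=0; cleared 0 line(s) (total 0); column heights now [0 2 2 2 0 0 0], max=2
Drop 2: O rot2 at col 3 lands with bottom-row=2; cleared 0 line(s) (total 0); column heights now [0 2 2 4 4 0 0], max=4
Drop 3: S rot1 at col 4 lands with bottom-row=3; cleared 0 line(s) (total 0); column heights now [0 2 2 4 6 5 0], max=6
Drop 4: T rot3 at col 0 lands with bottom-row=2; cleared 0 line(s) (total 0); column heights now [4 5 2 4 6 5 0], max=6
Drop 5: Z rot2 at col 4 lands with bottom-row=5; cleared 0 line(s) (total 0); column heights now [4 5 2 4 7 7 6], max=7
Test piece J rot3 at col 3 (width 2): heights before test = [4 5 2 4 7 7 6]; fits = False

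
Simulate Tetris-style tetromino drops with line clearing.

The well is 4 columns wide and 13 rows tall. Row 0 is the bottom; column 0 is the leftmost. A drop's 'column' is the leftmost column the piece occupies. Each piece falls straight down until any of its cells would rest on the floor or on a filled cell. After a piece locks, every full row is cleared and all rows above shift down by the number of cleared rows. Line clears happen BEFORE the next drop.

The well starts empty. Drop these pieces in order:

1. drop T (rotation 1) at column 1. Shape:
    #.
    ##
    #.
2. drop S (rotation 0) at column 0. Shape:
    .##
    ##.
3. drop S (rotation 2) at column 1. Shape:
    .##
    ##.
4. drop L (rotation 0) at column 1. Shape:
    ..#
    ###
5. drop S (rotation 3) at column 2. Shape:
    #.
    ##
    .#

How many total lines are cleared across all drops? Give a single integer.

Answer: 0

Derivation:
Drop 1: T rot1 at col 1 lands with bottom-row=0; cleared 0 line(s) (total 0); column heights now [0 3 2 0], max=3
Drop 2: S rot0 at col 0 lands with bottom-row=3; cleared 0 line(s) (total 0); column heights now [4 5 5 0], max=5
Drop 3: S rot2 at col 1 lands with bottom-row=5; cleared 0 line(s) (total 0); column heights now [4 6 7 7], max=7
Drop 4: L rot0 at col 1 lands with bottom-row=7; cleared 0 line(s) (total 0); column heights now [4 8 8 9], max=9
Drop 5: S rot3 at col 2 lands with bottom-row=9; cleared 0 line(s) (total 0); column heights now [4 8 12 11], max=12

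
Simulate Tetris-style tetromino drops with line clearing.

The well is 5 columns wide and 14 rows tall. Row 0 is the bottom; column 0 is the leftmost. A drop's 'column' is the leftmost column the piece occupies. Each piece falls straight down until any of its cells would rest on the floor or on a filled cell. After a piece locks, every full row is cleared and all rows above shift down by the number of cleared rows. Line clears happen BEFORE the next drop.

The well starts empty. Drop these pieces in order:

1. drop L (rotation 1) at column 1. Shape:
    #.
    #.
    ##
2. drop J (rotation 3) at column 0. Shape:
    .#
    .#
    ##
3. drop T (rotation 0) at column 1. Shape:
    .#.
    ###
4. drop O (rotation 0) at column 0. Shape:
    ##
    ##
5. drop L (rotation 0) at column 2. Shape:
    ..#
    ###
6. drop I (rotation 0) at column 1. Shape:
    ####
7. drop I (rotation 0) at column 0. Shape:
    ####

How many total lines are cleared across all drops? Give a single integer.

Drop 1: L rot1 at col 1 lands with bottom-row=0; cleared 0 line(s) (total 0); column heights now [0 3 1 0 0], max=3
Drop 2: J rot3 at col 0 lands with bottom-row=3; cleared 0 line(s) (total 0); column heights now [4 6 1 0 0], max=6
Drop 3: T rot0 at col 1 lands with bottom-row=6; cleared 0 line(s) (total 0); column heights now [4 7 8 7 0], max=8
Drop 4: O rot0 at col 0 lands with bottom-row=7; cleared 0 line(s) (total 0); column heights now [9 9 8 7 0], max=9
Drop 5: L rot0 at col 2 lands with bottom-row=8; cleared 1 line(s) (total 1); column heights now [8 8 8 7 9], max=9
Drop 6: I rot0 at col 1 lands with bottom-row=9; cleared 0 line(s) (total 1); column heights now [8 10 10 10 10], max=10
Drop 7: I rot0 at col 0 lands with bottom-row=10; cleared 0 line(s) (total 1); column heights now [11 11 11 11 10], max=11

Answer: 1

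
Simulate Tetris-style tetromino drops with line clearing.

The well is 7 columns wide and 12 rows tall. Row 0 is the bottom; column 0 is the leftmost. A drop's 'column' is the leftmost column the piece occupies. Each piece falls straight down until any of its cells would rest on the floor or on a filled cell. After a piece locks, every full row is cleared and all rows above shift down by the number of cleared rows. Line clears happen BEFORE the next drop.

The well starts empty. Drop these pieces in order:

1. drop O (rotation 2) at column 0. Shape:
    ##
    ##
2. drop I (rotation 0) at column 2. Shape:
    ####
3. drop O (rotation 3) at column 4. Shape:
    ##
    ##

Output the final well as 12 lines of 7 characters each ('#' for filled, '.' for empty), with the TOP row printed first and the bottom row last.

Drop 1: O rot2 at col 0 lands with bottom-row=0; cleared 0 line(s) (total 0); column heights now [2 2 0 0 0 0 0], max=2
Drop 2: I rot0 at col 2 lands with bottom-row=0; cleared 0 line(s) (total 0); column heights now [2 2 1 1 1 1 0], max=2
Drop 3: O rot3 at col 4 lands with bottom-row=1; cleared 0 line(s) (total 0); column heights now [2 2 1 1 3 3 0], max=3

Answer: .......
.......
.......
.......
.......
.......
.......
.......
.......
....##.
##..##.
######.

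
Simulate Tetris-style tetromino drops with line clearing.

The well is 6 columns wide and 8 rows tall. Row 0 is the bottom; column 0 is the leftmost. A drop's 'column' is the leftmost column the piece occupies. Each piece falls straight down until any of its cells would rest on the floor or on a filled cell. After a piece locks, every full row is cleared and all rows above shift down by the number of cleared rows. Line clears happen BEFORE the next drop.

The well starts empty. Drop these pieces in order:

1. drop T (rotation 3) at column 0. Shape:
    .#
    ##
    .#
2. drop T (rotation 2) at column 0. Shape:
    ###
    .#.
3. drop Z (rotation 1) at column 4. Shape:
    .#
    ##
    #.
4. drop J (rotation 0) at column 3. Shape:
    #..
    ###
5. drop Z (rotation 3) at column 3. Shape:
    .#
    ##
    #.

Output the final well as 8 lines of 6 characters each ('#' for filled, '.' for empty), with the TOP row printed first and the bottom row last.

Drop 1: T rot3 at col 0 lands with bottom-row=0; cleared 0 line(s) (total 0); column heights now [2 3 0 0 0 0], max=3
Drop 2: T rot2 at col 0 lands with bottom-row=3; cleared 0 line(s) (total 0); column heights now [5 5 5 0 0 0], max=5
Drop 3: Z rot1 at col 4 lands with bottom-row=0; cleared 0 line(s) (total 0); column heights now [5 5 5 0 2 3], max=5
Drop 4: J rot0 at col 3 lands with bottom-row=3; cleared 0 line(s) (total 0); column heights now [5 5 5 5 4 4], max=5
Drop 5: Z rot3 at col 3 lands with bottom-row=5; cleared 0 line(s) (total 0); column heights now [5 5 5 7 8 4], max=8

Answer: ....#.
...##.
...#..
####..
.#.###
.#...#
##..##
.#..#.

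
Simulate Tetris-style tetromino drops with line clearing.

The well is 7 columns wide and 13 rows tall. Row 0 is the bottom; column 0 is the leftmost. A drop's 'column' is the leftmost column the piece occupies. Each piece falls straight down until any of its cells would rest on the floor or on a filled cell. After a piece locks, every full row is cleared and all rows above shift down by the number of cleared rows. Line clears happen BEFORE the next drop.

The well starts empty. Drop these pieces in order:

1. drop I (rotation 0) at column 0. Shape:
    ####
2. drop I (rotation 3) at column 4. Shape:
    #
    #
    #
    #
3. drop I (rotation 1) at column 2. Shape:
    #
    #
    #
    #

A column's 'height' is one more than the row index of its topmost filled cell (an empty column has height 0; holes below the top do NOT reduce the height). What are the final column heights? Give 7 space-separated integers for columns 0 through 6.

Drop 1: I rot0 at col 0 lands with bottom-row=0; cleared 0 line(s) (total 0); column heights now [1 1 1 1 0 0 0], max=1
Drop 2: I rot3 at col 4 lands with bottom-row=0; cleared 0 line(s) (total 0); column heights now [1 1 1 1 4 0 0], max=4
Drop 3: I rot1 at col 2 lands with bottom-row=1; cleared 0 line(s) (total 0); column heights now [1 1 5 1 4 0 0], max=5

Answer: 1 1 5 1 4 0 0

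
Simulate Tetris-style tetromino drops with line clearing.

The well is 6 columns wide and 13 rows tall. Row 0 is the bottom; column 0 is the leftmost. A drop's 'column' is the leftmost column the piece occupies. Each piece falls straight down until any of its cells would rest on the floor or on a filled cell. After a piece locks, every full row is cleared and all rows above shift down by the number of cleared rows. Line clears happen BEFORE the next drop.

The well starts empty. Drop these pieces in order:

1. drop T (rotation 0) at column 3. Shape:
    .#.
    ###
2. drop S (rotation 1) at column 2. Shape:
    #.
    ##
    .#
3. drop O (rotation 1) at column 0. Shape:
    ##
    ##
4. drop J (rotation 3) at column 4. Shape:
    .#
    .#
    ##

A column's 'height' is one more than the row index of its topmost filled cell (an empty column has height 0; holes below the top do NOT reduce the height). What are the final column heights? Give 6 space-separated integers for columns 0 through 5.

Answer: 2 2 4 3 3 5

Derivation:
Drop 1: T rot0 at col 3 lands with bottom-row=0; cleared 0 line(s) (total 0); column heights now [0 0 0 1 2 1], max=2
Drop 2: S rot1 at col 2 lands with bottom-row=1; cleared 0 line(s) (total 0); column heights now [0 0 4 3 2 1], max=4
Drop 3: O rot1 at col 0 lands with bottom-row=0; cleared 0 line(s) (total 0); column heights now [2 2 4 3 2 1], max=4
Drop 4: J rot3 at col 4 lands with bottom-row=2; cleared 0 line(s) (total 0); column heights now [2 2 4 3 3 5], max=5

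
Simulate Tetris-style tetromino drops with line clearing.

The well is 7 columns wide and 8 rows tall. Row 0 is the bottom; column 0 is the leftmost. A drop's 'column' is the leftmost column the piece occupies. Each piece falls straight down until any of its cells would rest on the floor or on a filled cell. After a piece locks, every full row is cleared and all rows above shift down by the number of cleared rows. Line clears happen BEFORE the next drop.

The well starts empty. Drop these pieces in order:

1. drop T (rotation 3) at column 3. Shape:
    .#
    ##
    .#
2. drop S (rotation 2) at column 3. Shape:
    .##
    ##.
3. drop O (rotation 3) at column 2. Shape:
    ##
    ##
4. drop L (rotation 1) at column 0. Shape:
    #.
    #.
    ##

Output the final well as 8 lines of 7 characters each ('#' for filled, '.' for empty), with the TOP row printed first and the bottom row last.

Answer: .......
.......
..##...
..####.
...##..
#...#..
#..##..
##..#..

Derivation:
Drop 1: T rot3 at col 3 lands with bottom-row=0; cleared 0 line(s) (total 0); column heights now [0 0 0 2 3 0 0], max=3
Drop 2: S rot2 at col 3 lands with bottom-row=3; cleared 0 line(s) (total 0); column heights now [0 0 0 4 5 5 0], max=5
Drop 3: O rot3 at col 2 lands with bottom-row=4; cleared 0 line(s) (total 0); column heights now [0 0 6 6 5 5 0], max=6
Drop 4: L rot1 at col 0 lands with bottom-row=0; cleared 0 line(s) (total 0); column heights now [3 1 6 6 5 5 0], max=6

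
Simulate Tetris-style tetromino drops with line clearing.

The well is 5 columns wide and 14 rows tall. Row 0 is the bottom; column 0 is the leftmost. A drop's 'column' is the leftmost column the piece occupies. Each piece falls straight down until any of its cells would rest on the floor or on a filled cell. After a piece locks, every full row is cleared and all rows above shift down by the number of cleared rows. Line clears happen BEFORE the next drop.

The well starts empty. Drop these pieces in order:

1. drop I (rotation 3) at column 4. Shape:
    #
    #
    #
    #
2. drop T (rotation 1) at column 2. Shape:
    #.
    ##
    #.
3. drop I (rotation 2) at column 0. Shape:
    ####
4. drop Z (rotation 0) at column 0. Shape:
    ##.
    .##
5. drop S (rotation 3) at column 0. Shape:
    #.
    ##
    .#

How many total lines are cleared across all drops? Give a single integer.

Answer: 1

Derivation:
Drop 1: I rot3 at col 4 lands with bottom-row=0; cleared 0 line(s) (total 0); column heights now [0 0 0 0 4], max=4
Drop 2: T rot1 at col 2 lands with bottom-row=0; cleared 0 line(s) (total 0); column heights now [0 0 3 2 4], max=4
Drop 3: I rot2 at col 0 lands with bottom-row=3; cleared 1 line(s) (total 1); column heights now [0 0 3 2 3], max=3
Drop 4: Z rot0 at col 0 lands with bottom-row=3; cleared 0 line(s) (total 1); column heights now [5 5 4 2 3], max=5
Drop 5: S rot3 at col 0 lands with bottom-row=5; cleared 0 line(s) (total 1); column heights now [8 7 4 2 3], max=8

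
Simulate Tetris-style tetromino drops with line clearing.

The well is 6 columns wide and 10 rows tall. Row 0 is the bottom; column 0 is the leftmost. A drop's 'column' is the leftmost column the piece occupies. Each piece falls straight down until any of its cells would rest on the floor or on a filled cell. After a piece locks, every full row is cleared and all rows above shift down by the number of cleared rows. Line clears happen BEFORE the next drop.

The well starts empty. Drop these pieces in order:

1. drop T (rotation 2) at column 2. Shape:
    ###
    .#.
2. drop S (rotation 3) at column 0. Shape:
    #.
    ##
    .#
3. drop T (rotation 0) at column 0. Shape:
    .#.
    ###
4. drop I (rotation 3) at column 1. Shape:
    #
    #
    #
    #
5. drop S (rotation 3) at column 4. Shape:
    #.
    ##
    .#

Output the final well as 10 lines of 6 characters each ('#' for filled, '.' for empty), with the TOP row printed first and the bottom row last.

Drop 1: T rot2 at col 2 lands with bottom-row=0; cleared 0 line(s) (total 0); column heights now [0 0 2 2 2 0], max=2
Drop 2: S rot3 at col 0 lands with bottom-row=0; cleared 0 line(s) (total 0); column heights now [3 2 2 2 2 0], max=3
Drop 3: T rot0 at col 0 lands with bottom-row=3; cleared 0 line(s) (total 0); column heights now [4 5 4 2 2 0], max=5
Drop 4: I rot3 at col 1 lands with bottom-row=5; cleared 0 line(s) (total 0); column heights now [4 9 4 2 2 0], max=9
Drop 5: S rot3 at col 4 lands with bottom-row=1; cleared 1 line(s) (total 1); column heights now [3 8 3 1 3 2], max=8

Answer: ......
......
.#....
.#....
.#....
.#....
.#....
###.#.
#...##
.#.#..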